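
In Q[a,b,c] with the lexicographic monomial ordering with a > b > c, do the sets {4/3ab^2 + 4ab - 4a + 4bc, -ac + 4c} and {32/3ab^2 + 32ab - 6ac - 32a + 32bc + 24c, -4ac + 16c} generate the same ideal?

Equality of ideals is decidable: compute both reduced Gröbner bases (unique for the ordering) and check whether they agree.
Buchberger on the first generating set:
f_1 = 4/3ab^2 + 4ab - 4a + 4bc, LT = ab^2.
f_2 = -ac + 4c, LT = ac.

S(f_1,f_2): lcm = ab^2c. S = 3abc - 3ac + 4b^2c + 3bc^2.
  reduce S modulo (f_1, f_2):
  remainder 4b^2c + 3bc^2 + 12bc - 12c ≠ 0; add g_3 = 4b^2c + 3bc^2 + 12bc - 12c to the basis.

The other S-polynomials (S(f_1,g_3), S(f_2,g_3)) all reduce to 0 modulo the current basis, so we have a Gröbner basis.
Inter-reduce: drop elements whose leading term is divisible by another's, tail-reduce, and make monic.
Reduced Gröbner basis: {ab^2 + 3ab - 3a + 3bc, ac - 4c, b^2c + 3/4bc^2 + 3bc - 3c}.

Buchberger on the second generating set:
h_1 = 32/3ab^2 + 32ab - 6ac - 32a + 32bc + 24c, LT = ab^2.
h_2 = -4ac + 16c, LT = ac.

S(h_1,h_2): lcm = ab^2c. S = 3abc - 9/16ac^2 - 3ac + 4b^2c + 3bc^2 + 9/4c^2.
  reduce S modulo (h_1, h_2):
  remainder 4b^2c + 3bc^2 + 12bc - 12c ≠ 0; add k_3 = 4b^2c + 3bc^2 + 12bc - 12c to the basis.

The other S-polynomials (S(h_1,k_3), S(h_2,k_3)) all reduce to 0 modulo the current basis, so we have a Gröbner basis.
Inter-reduce: drop elements whose leading term is divisible by another's, tail-reduce, and make monic.
Reduced Gröbner basis: {ab^2 + 3ab - 3a + 3bc, ac - 4c, b^2c + 3/4bc^2 + 3bc - 3c}.

The two bases agree; hence the ideals are identical.

Yes, the ideals are equal.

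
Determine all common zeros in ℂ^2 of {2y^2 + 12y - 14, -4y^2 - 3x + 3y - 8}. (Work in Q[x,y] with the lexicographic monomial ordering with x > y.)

Compute a lex Gröbner basis by Buchberger's algorithm.
f_1 = 2y^2 + 12y - 14, LT = y^2.
f_2 = -3x - 4y^2 + 3y - 8, LT = x.

The S-polynomials (S(f_1,f_2)) all reduce to 0 modulo the current basis, so we have a Gröbner basis.
Inter-reduce: drop elements whose leading term is divisible by another's, tail-reduce, and make monic.
Reduced Gröbner basis: {x - 9y + 12, y^2 + 6y - 7}.

Since the basis is lex-ordered, y^2 + 6y - 7 is univariate in y. Its roots are {-7, 1}. Back-substituting each root into the other basis elements fixes the other coordinates.
  y = -7: the earlier basis element becomes x + 75 = 0, giving x = -75 — point (-75, -7).
  y = 1: the earlier basis element becomes x + 3 = 0, giving x = -3 — point (-3, 1).

{(-75, -7), (-3, 1)}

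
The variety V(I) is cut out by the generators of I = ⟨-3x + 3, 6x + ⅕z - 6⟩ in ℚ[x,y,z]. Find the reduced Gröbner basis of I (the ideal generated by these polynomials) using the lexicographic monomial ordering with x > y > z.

This is the nonlinear analogue of row-reducing a linear system.

f_1 = -3x + 3, LT = x.
f_2 = 6x + ⅕z - 6, LT = x.

S(f_1,f_2): lcm = x. S = -1/30z.
  leading term z: no divisor's leading term divides it; move -1/30z to the remainder.
  remainder -1/30z ≠ 0; add g_3 = -1/30z to the basis.

The other S-polynomials (S(f_1,g_3), S(f_2,g_3)) all reduce to 0 modulo the current basis, so we have a Gröbner basis.
Inter-reduce: drop elements whose leading term is divisible by another's, tail-reduce, and make monic.

G = {x - 1, z}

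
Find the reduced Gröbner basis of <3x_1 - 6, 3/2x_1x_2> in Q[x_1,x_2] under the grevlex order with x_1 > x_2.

f_1 = 3x_1 - 6, LT = x_1.
f_2 = 3/2x_1x_2, LT = x_1x_2.

S(f_1,f_2): lcm = x_1x_2. S = -2x_2.
  leading term x_2: no divisor's leading term divides it; move -2x_2 to the remainder.
  remainder -2x_2 ≠ 0; add g_3 = -2x_2 to the basis.

S(f_1,g_3): leading monomials are coprime, so the S-polynomial reduces to 0 (Buchberger's first criterion).
S(f_2,g_3): lcm = x_1x_2. S = 0.
  remainder 0.

Every S-polynomial of the final basis reduces to 0, so we have a Gröbner basis.
Inter-reduce: drop elements whose leading term is divisible by another's, tail-reduce, and make monic.

G = {x_1 - 2, x_2}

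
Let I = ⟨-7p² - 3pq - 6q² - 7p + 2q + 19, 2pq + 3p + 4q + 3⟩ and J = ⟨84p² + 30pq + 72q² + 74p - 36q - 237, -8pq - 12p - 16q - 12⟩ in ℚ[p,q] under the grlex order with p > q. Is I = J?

Since reduced Gröbner bases are canonical representatives of ideals under a given ordering, it suffices to compute and compare them.
Buchberger on the first generating set:
f_1 = -7p² - 3pq - 6q² - 7p + 2q + 19, LT = p².
f_2 = 2pq + 3p + 4q + 3, LT = pq.

S(f_1,f_2): lcm = p²q. S = 3/7pq² + 6/7q³ - 3/2p² - pq - 2/7q² - 3/2p - 19/7q.
  leading term pq²: subtract (3/14q)·f_2 from 3/7pq² + 6/7q³ - 3/2p² - pq - 2/7q² - 3/2p - 19/7q → 6/7q³ - 3/2p² - 23/14pq - 8/7q² - 3/2p - 47/14q
  leading term q³: no divisor's leading term divides it; move 6/7q³ to the remainder.
  leading term p²: subtract (3/14)·f_1 from -3/2p² - 23/14pq - 8/7q² - 3/2p - 47/14q → -pq + 1/7q² - 53/14q - 57/14
  leading term pq: subtract (-½)·f_2 from -pq + 1/7q² - 53/14q - 57/14 → 1/7q² + 3/2p - 25/14q - 18/7
  leading term q²: no divisor's leading term divides it; move 1/7q² to the remainder.
  leading term p: no divisor's leading term divides it; move 3/2p to the remainder.
  leading term q: no divisor's leading term divides it; move -25/14q to the remainder.
  leading term 1: no divisor's leading term divides it; move -18/7 to the remainder.
  remainder 6/7q³ + 1/7q² + 3/2p - 25/14q - 18/7 ≠ 0; add g_3 = 6/7q³ + 1/7q² + 3/2p - 25/14q - 18/7 to the basis.

The other S-polynomials (S(f_1,g_3), S(f_2,g_3)) all reduce to 0 modulo the current basis, so we have a Gröbner basis.
Inter-reduce: drop elements whose leading term is divisible by another's, tail-reduce, and make monic.
Reduced Gröbner basis: {q³ + ⅙q² + 7/4p - 25/12q - 3, p² + 6/7q² + 5/14p - 8/7q - 47/14, pq + 3/2p + 2q + 3/2}.

Buchberger on the second generating set:
h_1 = 84p² + 30pq + 72q² + 74p - 36q - 237, LT = p².
h_2 = -8pq - 12p - 16q - 12, LT = pq.

S(h_1,h_2): lcm = p²q. S = 5/14pq² + 6/7q³ - 3/2p² - 47/42pq - 3/7q² - 3/2p - 79/28q.
  leading term pq²: subtract (-5/112q)·h_2 from 5/14pq² + 6/7q³ - 3/2p² - 47/42pq - 3/7q² - 3/2p - 79/28q → 6/7q³ - 3/2p² - 139/84pq - 8/7q² - 3/2p - 47/14q
  leading term q³: no divisor's leading term divides it; move 6/7q³ to the remainder.
  leading term p²: subtract (-1/56)·h_1 from -3/2p² - 139/84pq - 8/7q² - 3/2p - 47/14q → -47/42pq + 1/7q² - 5/28p - 4q - 237/56
  leading term pq: subtract (47/336)·h_2 from -47/42pq + 1/7q² - 5/28p - 4q - 237/56 → 1/7q² + 3/2p - 37/21q - 143/56
  leading term q²: no divisor's leading term divides it; move 1/7q² to the remainder.
  leading term p: no divisor's leading term divides it; move 3/2p to the remainder.
  leading term q: no divisor's leading term divides it; move -37/21q to the remainder.
  leading term 1: no divisor's leading term divides it; move -143/56 to the remainder.
  remainder 6/7q³ + 1/7q² + 3/2p - 37/21q - 143/56 ≠ 0; add k_3 = 6/7q³ + 1/7q² + 3/2p - 37/21q - 143/56 to the basis.

The other S-polynomials (S(h_1,k_3), S(h_2,k_3)) all reduce to 0 modulo the current basis, so we have a Gröbner basis.
Inter-reduce: drop elements whose leading term is divisible by another's, tail-reduce, and make monic.
Reduced Gröbner basis: {q³ + ⅙q² + 7/4p - 37/18q - 143/48, p² + 6/7q² + 29/84p - 8/7q - 47/14, pq + 3/2p + 2q + 3/2}.

Since the reduced bases disagree, the two ideals are not the same.

No, the ideals differ.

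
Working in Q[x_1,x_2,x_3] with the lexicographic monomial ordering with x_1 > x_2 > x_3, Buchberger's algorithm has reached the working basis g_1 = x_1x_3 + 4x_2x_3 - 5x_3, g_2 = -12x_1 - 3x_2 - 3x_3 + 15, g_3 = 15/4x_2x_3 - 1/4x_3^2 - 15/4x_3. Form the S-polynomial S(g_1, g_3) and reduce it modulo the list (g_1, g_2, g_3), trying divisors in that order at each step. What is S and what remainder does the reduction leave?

lcm(LM(g_1), LM(g_3)) = x_1x_2x_3.
S = (lcm/LT(g_1))·g_1 − (lcm/LT(g_3))·g_3 = 1/15x_1x_3^2 + x_1x_3 + 4x_2^2x_3 - 5x_2x_3.
Reduce S modulo (g_1, g_2, g_3) in that order:
  leading term x_1x_3^2: subtract (1/15x_3)·g_1 from 1/15x_1x_3^2 + x_1x_3 + 4x_2^2x_3 - 5x_2x_3 → x_1x_3 + 4x_2^2x_3 - 4/15x_2x_3^2 - 5x_2x_3 + 1/3x_3^2
  leading term x_1x_3: subtract (1)·g_1 from x_1x_3 + 4x_2^2x_3 - 4/15x_2x_3^2 - 5x_2x_3 + 1/3x_3^2 → 4x_2^2x_3 - 4/15x_2x_3^2 - 9x_2x_3 + 1/3x_3^2 + 5x_3
  leading term x_2^2x_3: subtract (16/15x_2)·g_3 from 4x_2^2x_3 - 4/15x_2x_3^2 - 9x_2x_3 + 1/3x_3^2 + 5x_3 → -5x_2x_3 + 1/3x_3^2 + 5x_3
  leading term x_2x_3: subtract (-4/3)·g_3 from -5x_2x_3 + 1/3x_3^2 + 5x_3 → 0
The remainder is 0, so this S-polynomial contributes no new basis element.
An S-polynomial is built so that the two leading terms cancel; whether anything survives reduction is exactly the Gröbner-basis criterion.

S(g_1, g_3) = 1/15x_1x_3^2 + x_1x_3 + 4x_2^2x_3 - 5x_2x_3; remainder on division = 0.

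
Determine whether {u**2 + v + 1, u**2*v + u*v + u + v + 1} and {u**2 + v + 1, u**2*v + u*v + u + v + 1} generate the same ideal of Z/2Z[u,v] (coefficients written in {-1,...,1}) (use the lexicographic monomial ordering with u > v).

Equality of ideals is decidable: compute both reduced Gröbner bases (unique for the ordering) and check whether they agree.
Buchberger on the first generating set:
f_1 = u**2 + v + 1, LT = u**2.
f_2 = u**2*v + u*v + u + v + 1, LT = u**2*v.

S(f_1,f_2): lcm = u**2*v. S = u*v + u + v**2 + 1.
  leading term u*v: no divisor's leading term divides it; move u*v to the remainder.
  leading term u: no divisor's leading term divides it; move u to the remainder.
  leading term v**2: no divisor's leading term divides it; move v**2 to the remainder.
  leading term 1: no divisor's leading term divides it; move 1 to the remainder.
  remainder u*v + u + v**2 + 1 ≠ 0; add g_3 = u*v + u + v**2 + 1 to the basis.

S(f_1,g_3): lcm = u**2*v. S = u**2 + u*v**2 + u + v**2 + v.
  leading term u**2: subtract (1)·f_1 from u**2 + u*v**2 + u + v**2 + v → u*v**2 + u + v**2 + 1
  leading term u*v**2: subtract (v)·g_3 from u*v**2 + u + v**2 + 1 → u*v + u + v**3 + v**2 + v + 1
  leading term u*v: subtract (1)·g_3 from u*v + u + v**3 + v**2 + v + 1 → v**3 + v
  leading term v**3: no divisor's leading term divides it; move v**3 to the remainder.
  leading term v: no divisor's leading term divides it; move v to the remainder.
  remainder v**3 + v ≠ 0; add g_4 = v**3 + v to the basis.

The other S-polynomials (S(f_2,g_3), S(f_1,g_4), S(f_2,g_4), S(g_3,g_4)) all reduce to 0 modulo the current basis, so we have a Gröbner basis.
Inter-reduce: drop elements whose leading term is divisible by another's, tail-reduce, and make monic.
Reduced Gröbner basis: {u**2 + v + 1, u*v + u + v**2 + 1, v**3 + v}.

Buchberger on the second generating set:
h_1 = u**2 + v + 1, LT = u**2.
h_2 = u**2*v + u*v + u + v + 1, LT = u**2*v.

S(h_1,h_2): lcm = u**2*v. S = u*v + u + v**2 + 1.
  leading term u*v: no divisor's leading term divides it; move u*v to the remainder.
  leading term u: no divisor's leading term divides it; move u to the remainder.
  leading term v**2: no divisor's leading term divides it; move v**2 to the remainder.
  leading term 1: no divisor's leading term divides it; move 1 to the remainder.
  remainder u*v + u + v**2 + 1 ≠ 0; add k_3 = u*v + u + v**2 + 1 to the basis.

S(h_1,k_3): lcm = u**2*v. S = u**2 + u*v**2 + u + v**2 + v.
  leading term u**2: subtract (1)·h_1 from u**2 + u*v**2 + u + v**2 + v → u*v**2 + u + v**2 + 1
  leading term u*v**2: subtract (v)·k_3 from u*v**2 + u + v**2 + 1 → u*v + u + v**3 + v**2 + v + 1
  leading term u*v: subtract (1)·k_3 from u*v + u + v**3 + v**2 + v + 1 → v**3 + v
  leading term v**3: no divisor's leading term divides it; move v**3 to the remainder.
  leading term v: no divisor's leading term divides it; move v to the remainder.
  remainder v**3 + v ≠ 0; add k_4 = v**3 + v to the basis.

The other S-polynomials (S(h_2,k_3), S(h_1,k_4), S(h_2,k_4), S(k_3,k_4)) all reduce to 0 modulo the current basis, so we have a Gröbner basis.
Inter-reduce: drop elements whose leading term is divisible by another's, tail-reduce, and make monic.
Reduced Gröbner basis: {u**2 + v + 1, u*v + u + v**2 + 1, v**3 + v}.

Same reduced basis, so the two generating sets span the same ideal.

Yes, the ideals are equal.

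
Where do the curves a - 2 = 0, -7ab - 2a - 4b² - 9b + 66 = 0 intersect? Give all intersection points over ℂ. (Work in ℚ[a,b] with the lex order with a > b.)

{(2, -31/4), (2, 2)}

Compute a lex Gröbner basis by Buchberger's algorithm.
f_1 = a - 2, LT = a.
f_2 = -7ab - 2a - 4b² - 9b + 66, LT = ab.

S(f_1,f_2): lcm = ab. S = -2/7a - 4/7b² - 23/7b + 66/7.
  leading term a: subtract (-2/7)·f_1 from -2/7a - 4/7b² - 23/7b + 66/7 → -4/7b² - 23/7b + 62/7
  leading term b²: no divisor's leading term divides it; move -4/7b² to the remainder.
  leading term b: no divisor's leading term divides it; move -23/7b to the remainder.
  leading term 1: no divisor's leading term divides it; move 62/7 to the remainder.
  remainder -4/7b² - 23/7b + 62/7 ≠ 0; add h_3 = -4/7b² - 23/7b + 62/7 to the basis.

The other S-polynomials (S(f_1,h_3), S(f_2,h_3)) all reduce to 0 modulo the current basis, so we have a Gröbner basis.
Inter-reduce: drop elements whose leading term is divisible by another's, tail-reduce, and make monic.
Reduced Gröbner basis: {a - 2, b² + 23/4b - 31/2}.

Since the basis is lex-ordered, b² + 23/4b - 31/2 is univariate in b. Its roots are {-31/4, 2}. Back-substituting each root into the other basis elements fixes the other coordinates.
  b = -31/4: the earlier basis element becomes a - 2 = 0, giving a = 2 — point (2, -31/4).
  b = 2: the earlier basis element becomes a - 2 = 0, giving a = 2 — point (2, 2).
Check: every point annihilates each of the original generators.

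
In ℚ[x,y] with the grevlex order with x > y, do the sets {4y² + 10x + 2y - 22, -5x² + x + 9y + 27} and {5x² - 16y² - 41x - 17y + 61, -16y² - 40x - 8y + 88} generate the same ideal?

Since reduced Gröbner bases are canonical representatives of ideals under a given ordering, it suffices to compute and compare them.
Buchberger on the first generating set:
f_1 = 4y² + 10x + 2y - 22, LT = y².
f_2 = -5x² + x + 9y + 27, LT = x².

The S-polynomials (S(f_1,f_2)) all reduce to 0 modulo the current basis, so we have a Gröbner basis.
Inter-reduce: drop elements whose leading term is divisible by another's, tail-reduce, and make monic.
Reduced Gröbner basis: {x² - ⅕x - 9/5y - 27/5, y² + 5/2x + ½y - 11/2}.

Buchberger on the second generating set:
h_1 = 5x² - 16y² - 41x - 17y + 61, LT = x².
h_2 = -16y² - 40x - 8y + 88, LT = y².

The S-polynomials (S(h_1,h_2)) all reduce to 0 modulo the current basis, so we have a Gröbner basis.
Inter-reduce: drop elements whose leading term is divisible by another's, tail-reduce, and make monic.
Reduced Gröbner basis: {x² - ⅕x - 9/5y - 27/5, y² + 5/2x + ½y - 11/2}.

The two bases agree; hence the ideals are identical.

Yes, the ideals are equal.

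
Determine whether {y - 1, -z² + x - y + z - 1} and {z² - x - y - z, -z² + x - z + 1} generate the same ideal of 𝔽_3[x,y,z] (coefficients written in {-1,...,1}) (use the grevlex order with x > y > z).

No, the ideals differ.

Equality of ideals is decidable: compute both reduced Gröbner bases (unique for the ordering) and check whether they agree.
Buchberger on the first generating set:
f_1 = y - 1, LT = y.
f_2 = -z² + x - y + z - 1, LT = z².

The S-polynomials (S(f_1,f_2)) all reduce to 0 modulo the current basis, so we have a Gröbner basis.
Inter-reduce: drop elements whose leading term is divisible by another's, tail-reduce, and make monic.
Reduced Gröbner basis: {z² - x - z - 1, y - 1}.

Buchberger on the second generating set:
h_1 = z² - x - y - z, LT = z².
h_2 = -z² + x - z + 1, LT = z².

S(h_1,h_2): lcm = z². S = -y + z + 1.
  reduce S modulo (h_1, h_2):
  remainder -y + z + 1 ≠ 0; add k_3 = -y + z + 1 to the basis.

The other S-polynomials (S(h_1,k_3), S(h_2,k_3)) all reduce to 0 modulo the current basis, so we have a Gröbner basis.
Inter-reduce: drop elements whose leading term is divisible by another's, tail-reduce, and make monic.
Reduced Gröbner basis: {z² - x + z - 1, y - z - 1}.

Since the reduced bases disagree, the two ideals are not the same.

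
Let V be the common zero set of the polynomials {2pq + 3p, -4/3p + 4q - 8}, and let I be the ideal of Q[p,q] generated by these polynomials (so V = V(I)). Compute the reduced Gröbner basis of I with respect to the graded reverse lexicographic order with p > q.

f_1 = 2pq + 3p, LT = pq.
f_2 = -4/3p + 4q - 8, LT = p.

S(f_1,f_2): lcm = pq. S = 3q^2 + 3/2p - 6q.
  leading term q^2: no divisor's leading term divides it; move 3q^2 to the remainder.
  leading term p: subtract (-9/8)·f_2 from 3/2p - 6q → -3/2q - 9
  leading term q: no divisor's leading term divides it; move -3/2q to the remainder.
  leading term 1: no divisor's leading term divides it; move -9 to the remainder.
  remainder 3q^2 - 3/2q - 9 ≠ 0; add g_3 = 3q^2 - 3/2q - 9 to the basis.

The other S-polynomials (S(f_1,g_3), S(f_2,g_3)) all reduce to 0 modulo the current basis, so we have a Gröbner basis.
Inter-reduce: drop elements whose leading term is divisible by another's, tail-reduce, and make monic.

G = {q^2 - 1/2q - 3, p - 3q + 6}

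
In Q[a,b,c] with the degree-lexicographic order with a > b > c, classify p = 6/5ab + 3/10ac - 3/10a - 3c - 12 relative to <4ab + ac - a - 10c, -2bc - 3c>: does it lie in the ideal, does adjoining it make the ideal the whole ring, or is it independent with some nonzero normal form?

Adjoining 6/5ab + 3/10ac - 3/10a - 3c - 12 makes the ideal the whole ring: the system is inconsistent.

First compute the reduced Gröbner basis of I by Buchberger's algorithm.
f_1 = 4ab + ac - a - 10c, LT = ab.
f_2 = -2bc - 3c, LT = bc.

S(f_1,f_2): lcm = abc. S = 1/4ac^2 - 7/4ac - 5/2c^2.
  reduce S modulo (f_1, f_2):
  remainder 1/4ac^2 - 7/4ac - 5/2c^2 ≠ 0; add h_3 = 1/4ac^2 - 7/4ac - 5/2c^2 to the basis.

The other S-polynomials (S(f_1,h_3), S(f_2,h_3)) all reduce to 0 modulo the current basis, so we have a Gröbner basis.
Inter-reduce: drop elements whose leading term is divisible by another's, tail-reduce, and make monic.
Reduced Gröbner basis: {ac^2 - 7ac - 10c^2, ab + 1/4ac - 1/4a - 5/2c, bc + 3/2c}.
Label its elements g_1 = ac^2 - 7ac - 10c^2, g_2 = ab + 1/4ac - 1/4a - 5/2c, g_3 = bc + 3/2c.

Reduce p = 6/5ab + 3/10ac - 3/10a - 3c - 12 modulo G:
  leading term ab: subtract (6/5)·g_2 from 6/5ab + 3/10ac - 3/10a - 3c - 12 → -12
  leading term 1: no divisor's leading term divides it; move -12 to the remainder.
  normal form = -12.
The normal form is nonzero, so p ∉ I. Since p minus its normal form lies in I, I + (p) = I + (r) where r = -12; decide whether this ideal is the whole ring.
Here r = -12 is a nonzero constant, hence a unit: 1 ∈ I + (p), the Gröbner basis of I + (p) is {1}, and the enlarged system has no common solution — adjoining p is inconsistent.

Ideal membership is decidable via reduction modulo a Gröbner basis.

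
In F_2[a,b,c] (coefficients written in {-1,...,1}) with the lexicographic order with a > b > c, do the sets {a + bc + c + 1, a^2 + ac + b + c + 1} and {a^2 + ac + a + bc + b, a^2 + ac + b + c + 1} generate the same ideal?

Yes, the ideals are equal.

Since reduced Gröbner bases are canonical representatives of ideals under a given ordering, it suffices to compute and compare them.
Buchberger on the first generating set:
f_1 = a + bc + c + 1, LT = a.
f_2 = a^2 + ac + b + c + 1, LT = a^2.

S(f_1,f_2): lcm = a^2. S = abc + a + b + c + 1.
  reduce S modulo (f_1, f_2):
  remainder b^2c^2 + bc^2 + b ≠ 0; add g_3 = b^2c^2 + bc^2 + b to the basis.

The other S-polynomials (S(f_1,g_3), S(f_2,g_3)) all reduce to 0 modulo the current basis, so we have a Gröbner basis.
Inter-reduce: drop elements whose leading term is divisible by another's, tail-reduce, and make monic.
Reduced Gröbner basis: {a + bc + c + 1, b^2c^2 + bc^2 + b}.

Buchberger on the second generating set:
h_1 = a^2 + ac + a + bc + b, LT = a^2.
h_2 = a^2 + ac + b + c + 1, LT = a^2.

S(h_1,h_2): lcm = a^2. S = a + bc + c + 1.
  reduce S modulo (h_1, h_2):
  remainder a + bc + c + 1 ≠ 0; add k_3 = a + bc + c + 1 to the basis.

S(h_1,k_3): lcm = a^2. S = abc + bc + b.
  reduce S modulo (h_1, h_2, k_3):
  remainder b^2c^2 + bc^2 + b ≠ 0; add k_4 = b^2c^2 + bc^2 + b to the basis.

The other S-polynomials (S(h_2,k_3), S(h_1,k_4), S(h_2,k_4), S(k_3,k_4)) all reduce to 0 modulo the current basis, so we have a Gröbner basis.
Inter-reduce: drop elements whose leading term is divisible by another's, tail-reduce, and make monic.
Reduced Gröbner basis: {a + bc + c + 1, b^2c^2 + bc^2 + b}.

The two bases agree; hence the ideals are identical.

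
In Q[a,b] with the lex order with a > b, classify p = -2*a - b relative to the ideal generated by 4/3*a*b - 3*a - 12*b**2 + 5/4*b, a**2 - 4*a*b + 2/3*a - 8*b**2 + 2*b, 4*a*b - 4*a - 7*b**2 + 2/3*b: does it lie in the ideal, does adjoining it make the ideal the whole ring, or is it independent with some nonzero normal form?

-2*a - b lies in I (it reduces to 0).

First compute the reduced Gröbner basis of I by Buchberger's algorithm.
f_1 = 4/3*a*b - 3*a - 12*b**2 + 5/4*b, LT = a*b.
f_2 = a**2 - 4*a*b + 2/3*a - 8*b**2 + 2*b, LT = a**2.
f_3 = 4*a*b - 4*a - 7*b**2 + 2/3*b, LT = a*b.

S(f_1,f_2): lcm = a**2*b. S = -9/4*a**2 - 5*a*b**2 + 13/48*a*b + 8*b**3 - 2*b**2.
  leading term a**2: subtract (-9/4)·f_2 from -9/4*a**2 - 5*a*b**2 + 13/48*a*b + 8*b**3 - 2*b**2 → -5*a*b**2 - 419/48*a*b + 3/2*a + 8*b**3 - 20*b**2 + 9/2*b
  leading term a*b**2: subtract (-15/4*b)·f_1 from -5*a*b**2 - 419/48*a*b + 3/2*a + 8*b**3 - 20*b**2 + 9/2*b → -959/48*a*b + 3/2*a - 37*b**3 - 245/16*b**2 + 9/2*b
  leading term a*b: subtract (-959/64)·f_1 from -959/48*a*b + 3/2*a - 37*b**3 - 245/16*b**2 + 9/2*b → -2781/64*a - 37*b**3 - 1561/8*b**2 + 5947/256*b
  leading term a: no divisor's leading term divides it; move -2781/64*a to the remainder.
  leading term b**3: no divisor's leading term divides it; move -37*b**3 to the remainder.
  leading term b**2: no divisor's leading term divides it; move -1561/8*b**2 to the remainder.
  leading term b: no divisor's leading term divides it; move 5947/256*b to the remainder.
  remainder -2781/64*a - 37*b**3 - 1561/8*b**2 + 5947/256*b ≠ 0; add h_4 = -2781/64*a - 37*b**3 - 1561/8*b**2 + 5947/256*b to the basis.

S(f_1,f_3): lcm = a*b. S = -5/4*a - 29/4*b**2 + 37/48*b.
  leading term a: subtract (80/2781)·h_4 from -5/4*a - 29/4*b**2 + 37/48*b → 2960/2781*b**3 - 18209/11124*b**2 + 1141/11124*b
  leading term b**3: no divisor's leading term divides it; move 2960/2781*b**3 to the remainder.
  leading term b**2: no divisor's leading term divides it; move -18209/11124*b**2 to the remainder.
  leading term b: no divisor's leading term divides it; move 1141/11124*b to the remainder.
  remainder 2960/2781*b**3 - 18209/11124*b**2 + 1141/11124*b ≠ 0; add h_5 = 2960/2781*b**3 - 18209/11124*b**2 + 1141/11124*b to the basis.

S(f_2,f_3): lcm = a**2*b. S = a**2 - 9/4*a*b**2 + 1/2*a*b - 8*b**3 + 2*b**2.
  leading term a**2: subtract (1)·f_2 from a**2 - 9/4*a*b**2 + 1/2*a*b - 8*b**3 + 2*b**2 → -9/4*a*b**2 + 9/2*a*b - 2/3*a - 8*b**3 + 10*b**2 - 2*b
  leading term a*b**2: subtract (-27/16*b)·f_1 from -9/4*a*b**2 + 9/2*a*b - 2/3*a - 8*b**3 + 10*b**2 - 2*b → -9/16*a*b - 2/3*a - 113/4*b**3 + 775/64*b**2 - 2*b
  leading term a*b: subtract (-27/64)·f_1 from -9/16*a*b - 2/3*a - 113/4*b**3 + 775/64*b**2 - 2*b → -371/192*a - 113/4*b**3 + 451/64*b**2 - 377/256*b
  leading term a: subtract (371/8343)·h_4 from -371/192*a - 113/4*b**3 + 451/64*b**2 - 377/256*b → -887851/33372*b**3 + 8395741/533952*b**2 - 167239/66744*b
  leading term b**3: subtract (-887851/35520)·h_5 from -887851/33372*b**3 + 8395741/533952*b**2 - 167239/66744*b → -3579299/142080*b**2 + 24793/426240*b
  leading term b**2: no divisor's leading term divides it; move -3579299/142080*b**2 to the remainder.
  leading term b: no divisor's leading term divides it; move 24793/426240*b to the remainder.
  remainder -3579299/142080*b**2 + 24793/426240*b ≠ 0; add h_6 = -3579299/142080*b**2 + 24793/426240*b to the basis.

S(f_1,h_4): lcm = a*b. S = -9/4*a - 2368/2781*b**4 - 12488/2781*b**3 - 94169/11124*b**2 + 15/16*b.
  leading term a: subtract (16/309)·h_4 from -9/4*a - 2368/2781*b**4 - 12488/2781*b**3 - 94169/11124*b**2 + 15/16*b → -2368/2781*b**4 - 7160/2781*b**3 + 18223/11124*b**2 - 82/309*b
  leading term b**4: subtract (-4/5*b)·h_5 from -2368/2781*b**4 - 7160/2781*b**3 + 18223/11124*b**2 - 82/309*b → -6001/1545*b**3 + 10631/6180*b**2 - 82/309*b
  leading term b**3: subtract (-54009/14800)·h_5 from -6001/1545*b**3 + 10631/6180*b**2 - 82/309*b → -755383/177600*b**2 + 6449/59200*b
  leading term b**2: subtract (3021532/17896495)·h_6 from -755383/177600*b**2 + 6449/59200*b → 255429571/2577095280*b
  leading term b: no divisor's leading term divides it; move 255429571/2577095280*b to the remainder.
  remainder 255429571/2577095280*b ≠ 0; add h_7 = 255429571/2577095280*b to the basis.

The other S-polynomials (S(f_2,h_4), S(f_3,h_4), S(f_1,h_5), S(f_2,h_5), S(f_3,h_5), S(h_4,h_5), S(f_1,h_6), S(f_2,h_6), S(f_3,h_6), S(h_4,h_6), S(h_5,h_6), S(f_1,h_7), S(f_2,h_7), S(f_3,h_7), S(h_4,h_7), S(h_5,h_7), S(h_6,h_7)) all reduce to 0 modulo the current basis, so we have a Gröbner basis.
Inter-reduce: drop elements whose leading term is divisible by another's, tail-reduce, and make monic.
Reduced Gröbner basis: {a, b}.
Label its elements g_1 = a, g_2 = b.

Reduce p = -2*a - b modulo G:
  leading term a: subtract (-2)·g_1 from -2*a - b → -b
  leading term b: subtract (-1)·g_2 from -b → 0
  normal form = 0.
Since the normal form is 0, p ∈ I.

The remainder on division by a Gröbner basis is unique — it is the normal form.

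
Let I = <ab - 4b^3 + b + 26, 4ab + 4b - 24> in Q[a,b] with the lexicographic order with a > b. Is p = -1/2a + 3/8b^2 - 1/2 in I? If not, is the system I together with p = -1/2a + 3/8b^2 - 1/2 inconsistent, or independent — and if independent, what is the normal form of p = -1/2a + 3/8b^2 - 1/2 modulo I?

First compute the reduced Gröbner basis of I by Buchberger's algorithm.
f_1 = ab - 4b^3 + b + 26, LT = ab.
f_2 = 4ab + 4b - 24, LT = ab.

S(f_1,f_2): lcm = ab. S = -4b^3 + 32.
  leading term b^3: no divisor's leading term divides it; move -4b^3 to the remainder.
  leading term 1: no divisor's leading term divides it; move 32 to the remainder.
  remainder -4b^3 + 32 ≠ 0; add h_3 = -4b^3 + 32 to the basis.

S(f_1,h_3): lcm = ab^3. S = 8a - 4b^5 + b^3 + 26b^2.
  leading term a: no divisor's leading term divides it; move 8a to the remainder.
  leading term b^5: subtract (b^2)·h_3 from -4b^5 + b^3 + 26b^2 → b^3 - 6b^2
  leading term b^3: subtract (-1/4)·h_3 from b^3 - 6b^2 → -6b^2 + 8
  leading term b^2: no divisor's leading term divides it; move -6b^2 to the remainder.
  leading term 1: no divisor's leading term divides it; move 8 to the remainder.
  remainder 8a - 6b^2 + 8 ≠ 0; add h_4 = 8a - 6b^2 + 8 to the basis.

The other S-polynomials (S(f_2,h_3), S(f_1,h_4), S(f_2,h_4), S(h_3,h_4)) all reduce to 0 modulo the current basis, so we have a Gröbner basis.
Inter-reduce: drop elements whose leading term is divisible by another's, tail-reduce, and make monic.
Reduced Gröbner basis: {a - 3/4b^2 + 1, b^3 - 8}.
Label its elements g_1 = a - 3/4b^2 + 1, g_2 = b^3 - 8.

Reduce p = -1/2a + 3/8b^2 - 1/2 modulo G:
  leading term a: subtract (-1/2)·g_1 from -1/2a + 3/8b^2 - 1/2 → 0
  normal form = 0.
Since the normal form is 0, p ∈ I.

-1/2a + 3/8b^2 - 1/2 lies in I (it reduces to 0).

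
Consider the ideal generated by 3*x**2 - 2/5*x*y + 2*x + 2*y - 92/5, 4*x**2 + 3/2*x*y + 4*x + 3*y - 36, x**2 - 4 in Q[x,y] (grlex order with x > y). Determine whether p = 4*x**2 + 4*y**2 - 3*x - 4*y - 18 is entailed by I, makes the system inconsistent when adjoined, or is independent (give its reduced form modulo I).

First compute the reduced Gröbner basis of I by Buchberger's algorithm.
f_1 = 3*x**2 - 2/5*x*y + 2*x + 2*y - 92/5, LT = x**2.
f_2 = 4*x**2 + 3/2*x*y + 4*x + 3*y - 36, LT = x**2.
f_3 = x**2 - 4, LT = x**2.

S(f_1,f_2): lcm = x**2. S = -61/120*x*y - 1/3*x - 1/12*y + 43/15.
  leading term x*y: no divisor's leading term divides it; move -61/120*x*y to the remainder.
  leading term x: no divisor's leading term divides it; move -1/3*x to the remainder.
  leading term y: no divisor's leading term divides it; move -1/12*y to the remainder.
  leading term 1: no divisor's leading term divides it; move 43/15 to the remainder.
  remainder -61/120*x*y - 1/3*x - 1/12*y + 43/15 ≠ 0; add h_4 = -61/120*x*y - 1/3*x - 1/12*y + 43/15 to the basis.

S(f_1,f_3): lcm = x**2. S = -2/15*x*y + 2/3*x + 2/3*y - 32/15.
  leading term x*y: subtract (16/61)·h_4 from -2/15*x*y + 2/3*x + 2/3*y - 32/15 → 46/61*x + 42/61*y - 176/61
  leading term x: no divisor's leading term divides it; move 46/61*x to the remainder.
  leading term y: no divisor's leading term divides it; move 42/61*y to the remainder.
  leading term 1: no divisor's leading term divides it; move -176/61 to the remainder.
  remainder 46/61*x + 42/61*y - 176/61 ≠ 0; add h_5 = 46/61*x + 42/61*y - 176/61 to the basis.

S(f_1,h_4): lcm = x**2*y. S = -2/15*x*y**2 - 40/61*x**2 + 92/183*x*y + 2/3*y**2 + 344/61*x - 92/15*y.
  leading term x*y**2: subtract (16/61*y)·h_4 from -2/15*x*y**2 - 40/61*x**2 + 92/183*x*y + 2/3*y**2 + 344/61*x - 92/15*y → -40/61*x**2 + 36/61*x*y + 42/61*y**2 + 344/61*x - 420/61*y
  leading term x**2: subtract (-40/183)·f_1 from -40/61*x**2 + 36/61*x*y + 42/61*y**2 + 344/61*x - 420/61*y → 92/183*x*y + 42/61*y**2 + 1112/183*x - 1180/183*y - 736/183
  leading term x*y: subtract (-3680/3721)·h_4 from 92/183*x*y + 42/61*y**2 + 1112/183*x - 1180/183*y - 736/183 → 42/61*y**2 + 21384/3721*x - 24300/3721*y - 4416/3721
  leading term y**2: no divisor's leading term divides it; move 42/61*y**2 to the remainder.
  leading term x: subtract (10692/1403)·h_5 from 21384/3721*x - 24300/3721*y - 4416/3721 → -16524/1403*y + 29184/1403
  leading term y: no divisor's leading term divides it; move -16524/1403*y to the remainder.
  leading term 1: no divisor's leading term divides it; move 29184/1403 to the remainder.
  remainder 42/61*y**2 - 16524/1403*y + 29184/1403 ≠ 0; add h_6 = 42/61*y**2 - 16524/1403*y + 29184/1403 to the basis.

S(f_3,h_4): lcm = x**2*y. S = -40/61*x**2 - 10/61*x*y + 344/61*x - 4*y.
  leading term x**2: subtract (-40/183)·f_1 from -40/61*x**2 - 10/61*x*y + 344/61*x - 4*y → -46/183*x*y + 1112/183*x - 652/183*y - 736/183
  leading term x*y: subtract (1840/3721)·h_4 from -46/183*x*y + 1112/183*x - 652/183*y - 736/183 → 23224/3721*x - 13104/3721*y - 20240/3721
  leading term x: subtract (11612/1403)·h_5 from 23224/3721*x - 13104/3721*y - 20240/3721 → -12936/1403*y + 25872/1403
  leading term y: no divisor's leading term divides it; move -12936/1403*y to the remainder.
  leading term 1: no divisor's leading term divides it; move 25872/1403 to the remainder.
  remainder -12936/1403*y + 25872/1403 ≠ 0; add h_7 = -12936/1403*y + 25872/1403 to the basis.

The other S-polynomials (S(f_2,f_3), S(f_2,h_4), S(f_1,h_5), S(f_2,h_5), S(f_3,h_5), S(h_4,h_5), S(f_1,h_6), S(f_2,h_6), S(f_3,h_6), S(h_4,h_6), S(h_5,h_6), S(f_1,h_7), S(f_2,h_7), S(f_3,h_7), S(h_4,h_7), S(h_5,h_7), S(h_6,h_7)) all reduce to 0 modulo the current basis, so we have a Gröbner basis.
Inter-reduce: drop elements whose leading term is divisible by another's, tail-reduce, and make monic.
Reduced Gröbner basis: {x - 2, y - 2}.
Label its elements g_1 = x - 2, g_2 = y - 2.

Reduce p = 4*x**2 + 4*y**2 - 3*x - 4*y - 18 modulo G:
  leading term x**2: subtract (4*x)·g_1 from 4*x**2 + 4*y**2 - 3*x - 4*y - 18 → 4*y**2 + 5*x - 4*y - 18
  leading term y**2: subtract (4*y)·g_2 from 4*y**2 + 5*x - 4*y - 18 → 5*x + 4*y - 18
  leading term x: subtract (5)·g_1 from 5*x + 4*y - 18 → 4*y - 8
  leading term y: subtract (4)·g_2 from 4*y - 8 → 0
  normal form = 0.
Since the normal form is 0, p ∈ I.

4*x**2 + 4*y**2 - 3*x - 4*y - 18 lies in I (it reduces to 0).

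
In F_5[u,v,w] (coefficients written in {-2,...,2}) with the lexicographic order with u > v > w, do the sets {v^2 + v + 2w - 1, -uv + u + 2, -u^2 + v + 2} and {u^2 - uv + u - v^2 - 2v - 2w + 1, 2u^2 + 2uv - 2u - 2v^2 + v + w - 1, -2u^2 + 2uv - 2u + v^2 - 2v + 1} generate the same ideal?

For a fixed monomial order, each ideal has a unique reduced Gröbner basis; comparing bases decides equality.
Buchberger on the first generating set:
f_1 = v^2 + v + 2w - 1, LT = v^2.
f_2 = -uv + u + 2, LT = uv.
f_3 = -u^2 + v + 2, LT = u^2.

S(f_1,f_2): lcm = uv^2. S = 2uv + 2uw - u + 2v.
  reduce S modulo (f_1, f_2, f_3):
  remainder 2uw + u + 2v - 1 ≠ 0; add g_4 = 2uw + u + 2v - 1 to the basis.

S(f_2,f_3): lcm = u^2v. S = -u^2 - 2u + v^2 + 2v.
  reduce S modulo (f_1, f_2, f_3, g_4):
  remainder -2u - 2w - 1 ≠ 0; add g_5 = -2u - 2w - 1 to the basis.

S(f_3,g_4): lcm = u^2w. S = 2u^2 - uv - 2u - vw - 2w.
  reduce S modulo (f_1, f_2, f_3, g_4, g_5):
  remainder -vw + 2v + w + 1 ≠ 0; add g_6 = -vw + 2v + w + 1 to the basis.

S(g_4,g_5): lcm = uw. S = -2u + v - w^2 + 2w + 2.
  reduce S modulo (f_1, f_2, f_3, g_4, g_5, g_6):
  remainder v - w^2 - w - 2 ≠ 0; add g_7 = v - w^2 - w - 2 to the basis.

S(g_6,g_7): lcm = vw. S = -2v + w^3 + w^2 + w - 1.
  reduce S modulo (f_1, f_2, f_3, g_4, g_5, g_6, g_7):
  remainder w^3 - w^2 - w ≠ 0; add g_8 = w^3 - w^2 - w to the basis.

The other S-polynomials (S(f_1,f_3), S(f_1,g_4), S(f_2,g_4), S(f_1,g_5), S(f_2,g_5), S(f_3,g_5), S(f_1,g_6), S(f_2,g_6), S(f_3,g_6), S(g_4,g_6), S(g_5,g_6), S(f_1,g_7), S(f_2,g_7), S(f_3,g_7), S(g_4,g_7), S(g_5,g_7), S(f_1,g_8), S(f_2,g_8), S(f_3,g_8), S(g_4,g_8), S(g_5,g_8), S(g_6,g_8), S(g_7,g_8)) all reduce to 0 modulo the current basis, so we have a Gröbner basis.
Inter-reduce: drop elements whose leading term is divisible by another's, tail-reduce, and make monic.
Reduced Gröbner basis: {u + w - 2, v - w^2 - w - 2, w^3 - w^2 - w}.

Buchberger on the second generating set:
h_1 = u^2 - uv + u - v^2 - 2v - 2w + 1, LT = u^2.
h_2 = 2u^2 + 2uv - 2u - 2v^2 + v + w - 1, LT = u^2.
h_3 = -2u^2 + 2uv - 2u + v^2 - 2v + 1, LT = u^2.

S(h_1,h_2): lcm = u^2. S = -2uv + 2u - 1.
  reduce S modulo (h_1, h_2, h_3):
  remainder -2uv + 2u - 1 ≠ 0; add k_4 = -2uv + 2u - 1 to the basis.

S(h_1,h_3): lcm = u^2. S = 2v^2 + 2v - 2w - 1.
  reduce S modulo (h_1, h_2, h_3, k_4):
  remainder 2v^2 + 2v - 2w - 1 ≠ 0; add k_5 = 2v^2 + 2v - 2w - 1 to the basis.

S(h_1,k_4): lcm = u^2v. S = u^2 - uv^2 + uv + 2u - v^3 - 2v^2 - 2vw + v.
  reduce S modulo (h_1, h_2, h_3, k_4, k_5):
  remainder 2u + 2vw - 2v + 2w + 1 ≠ 0; add k_6 = 2u + 2vw - 2v + 2w + 1 to the basis.

S(k_4,k_5): lcm = uv^2. S = -2uv + uw - 2u - 2v.
  reduce S modulo (h_1, h_2, h_3, k_4, k_5, k_6):
  remainder -vw^2 - v - w^2 + w - 2 ≠ 0; add k_7 = -vw^2 - v - w^2 + w - 2 to the basis.

S(k_4,k_6): lcm = uv. S = -u - v^2w + v^2 - vw + 2v - 2.
  reduce S modulo (h_1, h_2, h_3, k_4, k_5, k_6, k_7):
  remainder vw - w^2 - w - 1 ≠ 0; add k_8 = vw - w^2 - w - 1 to the basis.

S(k_5,k_7): lcm = v^2w^2. S = -v^2 + vw - 2v - w^3 + 2w^2.
  reduce S modulo (h_1, h_2, h_3, k_4, k_5, k_6, k_7, k_8):
  remainder -v - w^3 - 2w^2 - 2 ≠ 0; add k_9 = -v - w^3 - 2w^2 - 2 to the basis.

S(k_7,k_9): lcm = vw^2. S = v - w^5 - 2w^4 - w^2 - w + 2.
  reduce S modulo (h_1, h_2, h_3, k_4, k_5, k_6, k_7, k_8, k_9):
  remainder -w^5 - 2w^4 - w^3 + 2w^2 - w ≠ 0; add k_10 = -w^5 - 2w^4 - w^3 + 2w^2 - w to the basis.

S(k_8,k_9): lcm = vw. S = -w^4 - 2w^3 - w^2 + 2w - 1.
  reduce S modulo (h_1, h_2, h_3, k_4, k_5, k_6, k_7, k_8, k_9, k_10):
  remainder -w^4 - 2w^3 - w^2 + 2w - 1 ≠ 0; add k_11 = -w^4 - 2w^3 - w^2 + 2w - 1 to the basis.

The other S-polynomials (S(h_2,h_3), S(h_2,k_4), S(h_3,k_4), S(h_1,k_5), S(h_2,k_5), S(h_3,k_5), S(h_1,k_6), S(h_2,k_6), S(h_3,k_6), S(k_5,k_6), S(h_1,k_7), S(h_2,k_7), S(h_3,k_7), S(k_4,k_7), S(k_6,k_7), S(h_1,k_8), S(h_2,k_8), S(h_3,k_8), S(k_4,k_8), S(k_5,k_8), S(k_6,k_8), S(k_7,k_8), S(h_1,k_9), S(h_2,k_9), S(h_3,k_9), S(k_4,k_9), S(k_5,k_9), S(k_6,k_9), S(h_1,k_10), S(h_2,k_10), S(h_3,k_10), S(k_4,k_10), S(k_5,k_10), S(k_6,k_10), S(k_7,k_10), S(k_8,k_10), S(k_9,k_10), S(h_1,k_11), S(h_2,k_11), S(h_3,k_11), S(k_4,k_11), S(k_5,k_11), S(k_6,k_11), S(k_7,k_11), S(k_8,k_11), S(k_9,k_11), S(k_10,k_11)) all reduce to 0 modulo the current basis, so we have a Gröbner basis.
Inter-reduce: drop elements whose leading term is divisible by another's, tail-reduce, and make monic.
Reduced Gröbner basis: {u + w^3 - 2w^2 + 2w + 1, v + w^3 + 2w^2 + 2, w^4 + 2w^3 + w^2 - 2w + 1}.

Since the reduced bases disagree, the two ideals are not the same.

No, the ideals differ.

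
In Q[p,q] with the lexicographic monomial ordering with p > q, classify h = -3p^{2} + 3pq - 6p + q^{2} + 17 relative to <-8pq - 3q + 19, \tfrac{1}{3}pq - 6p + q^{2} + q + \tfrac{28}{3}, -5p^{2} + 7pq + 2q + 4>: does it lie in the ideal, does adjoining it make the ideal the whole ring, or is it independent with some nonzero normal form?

-3p^{2} + 3pq - 6p + q^{2} + 17 lies in I (it reduces to 0).

First compute the reduced Gröbner basis of I by Buchberger's algorithm.
f_1 = -8pq - 3q + 19, LT = pq.
f_2 = \tfrac{1}{3}pq - 6p + q^{2} + q + \tfrac{28}{3}, LT = pq.
f_3 = -5p^{2} + 7pq + 2q + 4, LT = p^{2}.

S(f_1,f_2): lcm = pq. S = 18p - 3q^{2} - \tfrac{21}{8}q - \tfrac{243}{8}.
  leading term p: no divisor's leading term divides it; move 18p to the remainder.
  leading term q^{2}: no divisor's leading term divides it; move -3q^{2} to the remainder.
  leading term q: no divisor's leading term divides it; move -\tfrac{21}{8}q to the remainder.
  leading term 1: no divisor's leading term divides it; move -\tfrac{243}{8} to the remainder.
  remainder 18p - 3q^{2} - \tfrac{21}{8}q - \tfrac{243}{8} ≠ 0; add k_4 = 18p - 3q^{2} - \tfrac{21}{8}q - \tfrac{243}{8} to the basis.

S(f_1,f_3): lcm = p^{2}q. S = \tfrac{7}{5}pq^{2} + \tfrac{3}{8}pq - \tfrac{19}{8}p + \tfrac{2}{5}q^{2} + \tfrac{4}{5}q.
  leading term pq^{2}: subtract (-\tfrac{7}{40}q)·f_1 from \tfrac{7}{5}pq^{2} + \tfrac{3}{8}pq - \tfrac{19}{8}p + \tfrac{2}{5}q^{2} + \tfrac{4}{5}q → \tfrac{3}{8}pq - \tfrac{19}{8}p - \tfrac{1}{8}q^{2} + \tfrac{33}{8}q
  leading term pq: subtract (-\tfrac{3}{64})·f_1 from \tfrac{3}{8}pq - \tfrac{19}{8}p - \tfrac{1}{8}q^{2} + \tfrac{33}{8}q → -\tfrac{19}{8}p - \tfrac{1}{8}q^{2} + \tfrac{255}{64}q + \tfrac{57}{64}
  leading term p: subtract (-\tfrac{19}{144})·k_4 from -\tfrac{19}{8}p - \tfrac{1}{8}q^{2} + \tfrac{255}{64}q + \tfrac{57}{64} → -\tfrac{25}{48}q^{2} + \tfrac{1397}{384}q - \tfrac{399}{128}
  leading term q^{2}: no divisor's leading term divides it; move -\tfrac{25}{48}q^{2} to the remainder.
  leading term q: no divisor's leading term divides it; move \tfrac{1397}{384}q to the remainder.
  leading term 1: no divisor's leading term divides it; move -\tfrac{399}{128} to the remainder.
  remainder -\tfrac{25}{48}q^{2} + \tfrac{1397}{384}q - \tfrac{399}{128} ≠ 0; add k_5 = -\tfrac{25}{48}q^{2} + \tfrac{1397}{384}q - \tfrac{399}{128} to the basis.

S(f_2,f_3): lcm = p^{2}q. S = -18p^{2} + \tfrac{22}{5}pq^{2} + 3pq + 28p + \tfrac{2}{5}q^{2} + \tfrac{4}{5}q.
  leading term p^{2}: subtract (\tfrac{18}{5})·f_3 from -18p^{2} + \tfrac{22}{5}pq^{2} + 3pq + 28p + \tfrac{2}{5}q^{2} + \tfrac{4}{5}q → \tfrac{22}{5}pq^{2} - \tfrac{111}{5}pq + 28p + \tfrac{2}{5}q^{2} - \tfrac{32}{5}q - \tfrac{72}{5}
  leading term pq^{2}: subtract (-\tfrac{11}{20}q)·f_1 from \tfrac{22}{5}pq^{2} - \tfrac{111}{5}pq + 28p + \tfrac{2}{5}q^{2} - \tfrac{32}{5}q - \tfrac{72}{5} → -\tfrac{111}{5}pq + 28p - \tfrac{5}{4}q^{2} + \tfrac{81}{20}q - \tfrac{72}{5}
  leading term pq: subtract (\tfrac{111}{40})·f_1 from -\tfrac{111}{5}pq + 28p - \tfrac{5}{4}q^{2} + \tfrac{81}{20}q - \tfrac{72}{5} → 28p - \tfrac{5}{4}q^{2} + \tfrac{99}{8}q - \tfrac{537}{8}
  leading term p: subtract (\tfrac{14}{9})·k_4 from 28p - \tfrac{5}{4}q^{2} + \tfrac{99}{8}q - \tfrac{537}{8} → \tfrac{41}{12}q^{2} + \tfrac{395}{24}q - \tfrac{159}{8}
  leading term q^{2}: subtract (-\tfrac{164}{25})·k_5 from \tfrac{41}{12}q^{2} + \tfrac{395}{24}q - \tfrac{159}{8} → \tfrac{32259}{800}q - \tfrac{32259}{800}
  leading term q: no divisor's leading term divides it; move \tfrac{32259}{800}q to the remainder.
  leading term 1: no divisor's leading term divides it; move -\tfrac{32259}{800} to the remainder.
  remainder \tfrac{32259}{800}q - \tfrac{32259}{800} ≠ 0; add k_6 = \tfrac{32259}{800}q - \tfrac{32259}{800} to the basis.

The other S-polynomials (S(f_1,k_4), S(f_2,k_4), S(f_3,k_4), S(f_1,k_5), S(f_2,k_5), S(f_3,k_5), S(k_4,k_5), S(f_1,k_6), S(f_2,k_6), S(f_3,k_6), S(k_4,k_6), S(k_5,k_6)) all reduce to 0 modulo the current basis, so we have a Gröbner basis.
Inter-reduce: drop elements whose leading term is divisible by another's, tail-reduce, and make monic.
Reduced Gröbner basis: {p - 2, q - 1}.
Label its elements g_1 = p - 2, g_2 = q - 1.

Reduce h = -3p^{2} + 3pq - 6p + q^{2} + 17 modulo G:
  leading term p^{2}: subtract (-3p)·g_1 from -3p^{2} + 3pq - 6p + q^{2} + 17 → 3pq - 12p + q^{2} + 17
  leading term pq: subtract (3q)·g_1 from 3pq - 12p + q^{2} + 17 → -12p + q^{2} + 6q + 17
  leading term p: subtract (-12)·g_1 from -12p + q^{2} + 6q + 17 → q^{2} + 6q - 7
  leading term q^{2}: subtract (q)·g_2 from q^{2} + 6q - 7 → 7q - 7
  leading term q: subtract (7)·g_2 from 7q - 7 → 0
  normal form = 0.
Since the normal form is 0, h ∈ I.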